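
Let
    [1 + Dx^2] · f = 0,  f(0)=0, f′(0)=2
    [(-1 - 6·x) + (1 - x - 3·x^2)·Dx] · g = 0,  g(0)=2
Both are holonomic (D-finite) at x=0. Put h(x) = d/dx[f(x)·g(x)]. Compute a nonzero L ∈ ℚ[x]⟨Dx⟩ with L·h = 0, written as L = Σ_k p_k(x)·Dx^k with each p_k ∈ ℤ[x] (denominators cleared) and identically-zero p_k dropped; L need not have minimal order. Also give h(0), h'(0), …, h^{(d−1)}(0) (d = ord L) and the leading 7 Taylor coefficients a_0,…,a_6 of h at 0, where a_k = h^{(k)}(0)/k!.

f: a_k = 0, 2, 0, -1/3, 0, 1/60, 0, …
g: a_k = 2, 2, 8, 14, 38, 80, 194, …
Product ⇒ symmetric product L₀, ord ≤ 2.
Derive L from L₀ (diff closure).
L = (83 - 2·x - 5·x^2 + 6·x^3 + 9·x^4) + (16 + 98·x + 18·x^2 + 36·x^3)·Dx + (-5 + 4·x + 13·x^2 + 6·x^3 + 9·x^4)·Dx^2  (order 2).
h: a_k = 4, 8, 46, 328/3, 2201/6, 4661/5, 473087/180, …
ICs: h(0) = 4, h′(0) = 8.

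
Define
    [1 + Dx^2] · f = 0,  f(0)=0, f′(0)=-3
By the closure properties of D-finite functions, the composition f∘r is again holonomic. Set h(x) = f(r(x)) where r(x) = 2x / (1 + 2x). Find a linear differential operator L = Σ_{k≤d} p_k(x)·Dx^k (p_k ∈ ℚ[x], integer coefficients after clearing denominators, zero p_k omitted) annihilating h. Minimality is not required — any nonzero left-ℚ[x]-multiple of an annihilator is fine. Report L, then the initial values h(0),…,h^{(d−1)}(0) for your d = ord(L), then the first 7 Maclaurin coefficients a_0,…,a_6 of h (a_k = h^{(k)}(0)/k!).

f: a_k = 0, -3, 0, 1/2, 0, -1/40, 0, …
Change of var in L_f (x↦r) gives L₀.
L = 4 + (4 + 24·x + 48·x^2 + 32·x^3)·Dx + (1 + 8·x + 24·x^2 + 32·x^3 + 16·x^4)·Dx^2  (order 2).
h: a_k = 0, -6, 12, -20, 24, -4/5, -120, …
ICs: h(0) = 0, h′(0) = -6.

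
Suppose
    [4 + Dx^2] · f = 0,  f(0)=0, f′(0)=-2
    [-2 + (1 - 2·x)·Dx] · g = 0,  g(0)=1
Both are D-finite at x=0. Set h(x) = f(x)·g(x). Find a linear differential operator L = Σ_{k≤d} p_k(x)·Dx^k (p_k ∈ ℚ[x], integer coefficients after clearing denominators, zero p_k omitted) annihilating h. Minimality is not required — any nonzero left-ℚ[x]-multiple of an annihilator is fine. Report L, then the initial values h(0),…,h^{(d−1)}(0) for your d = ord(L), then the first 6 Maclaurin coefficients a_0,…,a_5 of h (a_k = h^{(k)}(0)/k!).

f: a_k = 0, -2, 0, 4/3, 0, -4/15, …
g: a_k = 1, 2, 4, 8, 16, 32, …
h₀=f·g: eliminate ⇒ L₀, order ≤ 2·1.
L = (-4 + 8·x) + 4·Dx + (-1 + 2·x)·Dx^2  (order 2).
h: a_k = 0, -2, -4, -20/3, -40/3, -404/15, …
ICs: h(0) = 0, h′(0) = -2.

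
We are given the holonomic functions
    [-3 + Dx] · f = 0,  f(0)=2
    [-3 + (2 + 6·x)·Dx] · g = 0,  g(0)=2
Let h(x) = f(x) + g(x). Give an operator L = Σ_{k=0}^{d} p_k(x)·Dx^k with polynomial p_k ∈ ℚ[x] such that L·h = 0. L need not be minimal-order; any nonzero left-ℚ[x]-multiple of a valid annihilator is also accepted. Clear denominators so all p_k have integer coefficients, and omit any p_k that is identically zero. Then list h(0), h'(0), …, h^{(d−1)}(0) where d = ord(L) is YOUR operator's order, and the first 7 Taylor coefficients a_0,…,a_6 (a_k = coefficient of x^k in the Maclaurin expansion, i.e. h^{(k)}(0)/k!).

L = (27 + 54·x) + (-15 - 72·x - 108·x^2)·Dx + (2 + 18·x + 36·x^2)·Dx^2  (order 2).
h: a_k = 4, 9, 27/4, 99/8, 27/64, 11097/640, -71361/2560, …
ICs: h(0) = 4, h′(0) = 9.

f: a_k = 2, 6, 9, 9, 27/4, 81/20, 81/40, …
g: a_k = 2, 3, -9/4, 27/8, -405/64, 1701/128, -15309/512, …
Sum ⇒ L₀ = lclm(L_f,L_g) in ℚ(x)⟨Dx⟩.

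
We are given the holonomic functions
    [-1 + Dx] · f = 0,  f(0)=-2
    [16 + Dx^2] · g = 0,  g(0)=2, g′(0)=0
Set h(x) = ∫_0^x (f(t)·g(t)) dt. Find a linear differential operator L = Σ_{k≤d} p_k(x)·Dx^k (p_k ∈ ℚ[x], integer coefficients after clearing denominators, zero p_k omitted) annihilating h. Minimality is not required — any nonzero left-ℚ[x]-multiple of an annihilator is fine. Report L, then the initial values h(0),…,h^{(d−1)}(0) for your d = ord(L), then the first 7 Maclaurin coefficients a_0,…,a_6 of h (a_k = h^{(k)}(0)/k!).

L = 17·Dx - 2·Dx^2 + Dx^3  (order 3).
h: a_k = 0, -4, -2, 10, 47/6, -161/30, -1121/180, …
ICs: h(0) = 0, h′(0) = -4, h′′(0) = -4.

f: a_k = -2, -2, -1, -1/3, -1/12, -1/60, -1/360, …
g: a_k = 2, 0, -16, 0, 64/3, 0, -512/45, …
L₀ := L_f ⊗_s L_g (sym. prod.), ord ≤ 2.
h=∫₀ˣh₀: take L = L₀·Dx.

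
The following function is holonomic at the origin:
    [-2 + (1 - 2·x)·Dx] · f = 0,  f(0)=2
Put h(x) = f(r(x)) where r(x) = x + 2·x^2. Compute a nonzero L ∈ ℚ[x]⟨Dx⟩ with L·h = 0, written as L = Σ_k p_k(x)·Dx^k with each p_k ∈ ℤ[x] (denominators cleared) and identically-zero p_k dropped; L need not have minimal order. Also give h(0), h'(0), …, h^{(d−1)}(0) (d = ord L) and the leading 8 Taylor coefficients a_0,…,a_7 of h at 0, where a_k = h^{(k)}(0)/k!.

f: a_k = 2, 4, 8, 16, 32, 64, 128, 256, …
Change of var in L_f (x↦r) gives L₀.
L = (2 + 8·x) + (-1 + 2·x + 4·x^2)·Dx  (order 1).
h: a_k = 2, 4, 16, 48, 160, 512, 1664, 5376, …
ICs: h(0) = 2.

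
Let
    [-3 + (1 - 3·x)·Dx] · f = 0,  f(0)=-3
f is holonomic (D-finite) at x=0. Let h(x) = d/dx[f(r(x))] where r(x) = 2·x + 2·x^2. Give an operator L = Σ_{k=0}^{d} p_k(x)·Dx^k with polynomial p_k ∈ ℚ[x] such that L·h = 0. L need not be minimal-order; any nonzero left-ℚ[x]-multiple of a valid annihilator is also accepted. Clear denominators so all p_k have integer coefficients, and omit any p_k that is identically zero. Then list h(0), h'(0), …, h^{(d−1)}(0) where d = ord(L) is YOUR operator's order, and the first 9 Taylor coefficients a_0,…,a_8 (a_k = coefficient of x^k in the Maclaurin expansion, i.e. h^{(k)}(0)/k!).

L = (14 + 36·x + 36·x^2) + (-1 + 4·x + 18·x^2 + 12·x^3)·Dx  (order 1).
h: a_k = -18, -252, -2592, -23760, -204120, -1683504, -13499136, -106033536, -819862560, …
ICs: h(0) = -18.

f: a_k = -3, -9, -27, -81, -243, -729, -2187, -6561, -19683, …
f∘r: x↦r, Dx↦Dx/r' in L_f ⇒ L₀.
Derive L from L₀ (diff closure).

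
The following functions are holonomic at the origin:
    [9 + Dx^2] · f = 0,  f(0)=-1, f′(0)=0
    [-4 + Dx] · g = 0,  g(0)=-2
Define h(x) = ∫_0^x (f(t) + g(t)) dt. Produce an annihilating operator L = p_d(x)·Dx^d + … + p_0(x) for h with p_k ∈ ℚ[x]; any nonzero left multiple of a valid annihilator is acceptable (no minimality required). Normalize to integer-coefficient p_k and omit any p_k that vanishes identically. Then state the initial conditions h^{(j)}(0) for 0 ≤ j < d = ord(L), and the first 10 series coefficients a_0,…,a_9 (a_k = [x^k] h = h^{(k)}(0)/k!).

f: a_k = -1, 0, 9/2, 0, -27/8, 0, 81/80, 0, -729/4480, 0, …
g: a_k = -2, -8, -16, -64/3, -64/3, -256/15, -512/45, -2048/315, -1024/315, -4096/2835, …
Sum ⇒ L₀ = lclm(L_f,L_g) in ℚ(x)⟨Dx⟩.
Integrate: L := L₀·Dx.
L = -36·Dx + 9·Dx^2 - 4·Dx^3 + Dx^4  (order 4).
h: a_k = 0, -3, -4, -23/6, -16/3, -593/120, -128/45, -7463/5040, -256/315, -137633/362880, …
ICs: h(0) = 0, h′(0) = -3, h′′(0) = -8, h′′′(0) = -23.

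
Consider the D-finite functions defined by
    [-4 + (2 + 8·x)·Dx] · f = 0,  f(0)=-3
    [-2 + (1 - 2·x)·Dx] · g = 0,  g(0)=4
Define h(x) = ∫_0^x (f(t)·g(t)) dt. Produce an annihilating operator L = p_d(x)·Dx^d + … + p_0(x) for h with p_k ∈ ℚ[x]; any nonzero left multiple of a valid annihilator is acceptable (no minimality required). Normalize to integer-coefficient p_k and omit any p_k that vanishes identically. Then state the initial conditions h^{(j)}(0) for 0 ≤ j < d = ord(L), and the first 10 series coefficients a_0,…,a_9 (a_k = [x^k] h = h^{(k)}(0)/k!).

L = (4 + 4·x)·Dx + (-1 - 2·x + 8·x^2)·Dx^2  (order 2).
h: a_k = 0, -12, -24, -24, -48, -264/5, -144, -720/7, -576, 120, …
ICs: h(0) = 0, h′(0) = -12.

f: a_k = -3, -6, 6, -12, 30, -84, 252, -792, 2574, -8580, …
g: a_k = 4, 8, 16, 32, 64, 128, 256, 512, 1024, 2048, …
Product ⇒ symmetric product L₀, ord ≤ 1.
h=∫h₀ ⇒ L = L₀·Dx.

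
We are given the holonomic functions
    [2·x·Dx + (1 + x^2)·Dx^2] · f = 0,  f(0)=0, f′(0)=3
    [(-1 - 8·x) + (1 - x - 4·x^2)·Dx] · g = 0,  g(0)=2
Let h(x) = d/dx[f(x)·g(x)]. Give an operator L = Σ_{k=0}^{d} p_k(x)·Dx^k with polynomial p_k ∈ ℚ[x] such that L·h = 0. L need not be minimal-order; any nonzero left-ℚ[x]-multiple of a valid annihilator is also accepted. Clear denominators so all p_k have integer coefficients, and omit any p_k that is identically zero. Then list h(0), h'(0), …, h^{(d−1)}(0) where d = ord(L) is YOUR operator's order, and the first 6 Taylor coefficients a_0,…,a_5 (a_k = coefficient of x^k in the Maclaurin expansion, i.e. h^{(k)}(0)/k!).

L = (86 + 318·x^2 + 96·x^3 + 576·x^4) + (13 + 106·x + 57·x^2 + 334·x^3 + 96·x^4 + 384·x^5)·Dx + (-4 + 3·x + x^2 + 19·x^3 + 53·x^4 + 16·x^5 + 48·x^6)·Dx^2  (order 2).
h: a_k = 6, 12, 84, 208, 826, 11196/5, …
ICs: h(0) = 6, h′(0) = 12.

f: a_k = 0, 3, 0, -1, 0, 3/5, …
g: a_k = 2, 2, 10, 18, 58, 130, …
L₀ := L_f ⊗_s L_g (sym. prod.), ord ≤ 2.
h₀' ⇒ L via d/dx closure of L₀.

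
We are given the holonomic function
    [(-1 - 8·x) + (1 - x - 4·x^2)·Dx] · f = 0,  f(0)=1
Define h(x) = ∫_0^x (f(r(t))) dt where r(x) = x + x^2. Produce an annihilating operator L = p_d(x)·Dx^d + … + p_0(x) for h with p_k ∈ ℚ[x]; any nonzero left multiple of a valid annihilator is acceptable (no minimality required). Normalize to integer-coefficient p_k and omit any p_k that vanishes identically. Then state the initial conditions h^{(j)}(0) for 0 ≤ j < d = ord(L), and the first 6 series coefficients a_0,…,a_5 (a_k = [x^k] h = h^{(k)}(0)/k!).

L = (1 + 10·x + 24·x^2 + 16·x^3)·Dx + (-1 + x + 5·x^2 + 8·x^3 + 4·x^4)·Dx^2  (order 2).
h: a_k = 0, 1, 1/2, 2, 19/4, 61/5, …
ICs: h(0) = 0, h′(0) = 1.

f: a_k = 1, 1, 5, 9, 29, 65, …
f∘r: x↦r, Dx↦Dx/r' in L_f ⇒ L₀.
Integrate: L := L₀·Dx.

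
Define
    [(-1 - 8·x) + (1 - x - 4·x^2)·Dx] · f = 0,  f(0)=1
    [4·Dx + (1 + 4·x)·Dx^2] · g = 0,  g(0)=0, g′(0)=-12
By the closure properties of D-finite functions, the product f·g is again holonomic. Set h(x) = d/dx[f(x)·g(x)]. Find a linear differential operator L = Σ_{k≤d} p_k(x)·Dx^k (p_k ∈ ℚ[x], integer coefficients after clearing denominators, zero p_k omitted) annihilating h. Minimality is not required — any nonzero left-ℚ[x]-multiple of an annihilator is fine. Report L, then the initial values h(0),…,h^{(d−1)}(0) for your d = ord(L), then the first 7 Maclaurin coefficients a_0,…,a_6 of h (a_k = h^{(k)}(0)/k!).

f: a_k = 1, 1, 5, 9, 29, 65, 181, …
g: a_k = 0, -12, 24, -64, 192, -3072/5, 2048, …
L₀ := L_f ⊗_s L_g (sym. prod.), ord ≤ 2.
h=h₀': d/dx-closure on L₀ ⇒ L.
L = (152 + 864·x + 2304·x^2) + (1 + 100·x + 960·x^2 + 1792·x^3)·Dx + (-3 - 25·x - 24·x^2 + 176·x^3 + 256·x^4)·Dx^2  (order 2).
h: a_k = -12, 24, -300, 560, -4372, 52008/5, -61500, …
ICs: h(0) = -12, h′(0) = 24.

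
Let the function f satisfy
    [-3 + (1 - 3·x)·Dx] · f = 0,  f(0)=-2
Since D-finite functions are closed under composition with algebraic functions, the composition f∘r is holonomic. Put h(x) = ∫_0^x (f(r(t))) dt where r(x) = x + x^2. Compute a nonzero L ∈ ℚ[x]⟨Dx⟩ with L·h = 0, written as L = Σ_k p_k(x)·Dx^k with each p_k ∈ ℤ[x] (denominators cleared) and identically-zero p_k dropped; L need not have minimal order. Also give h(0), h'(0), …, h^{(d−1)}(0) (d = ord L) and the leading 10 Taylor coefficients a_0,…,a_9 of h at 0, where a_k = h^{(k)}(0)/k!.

f: a_k = -2, -6, -18, -54, -162, -486, -1458, -4374, -13122, -39366, …
Substitute x→r, Dx→(1/r')Dx; clear ⇒ L₀.
Integrate: L := L₀·Dx.
L = (3 + 6·x)·Dx + (-1 + 3·x + 3·x^2)·Dx^2  (order 2).
h: a_k = 0, -2, -3, -8, -45/2, -342/5, -216, -702, -9315/4, -7848, …
ICs: h(0) = 0, h′(0) = -2.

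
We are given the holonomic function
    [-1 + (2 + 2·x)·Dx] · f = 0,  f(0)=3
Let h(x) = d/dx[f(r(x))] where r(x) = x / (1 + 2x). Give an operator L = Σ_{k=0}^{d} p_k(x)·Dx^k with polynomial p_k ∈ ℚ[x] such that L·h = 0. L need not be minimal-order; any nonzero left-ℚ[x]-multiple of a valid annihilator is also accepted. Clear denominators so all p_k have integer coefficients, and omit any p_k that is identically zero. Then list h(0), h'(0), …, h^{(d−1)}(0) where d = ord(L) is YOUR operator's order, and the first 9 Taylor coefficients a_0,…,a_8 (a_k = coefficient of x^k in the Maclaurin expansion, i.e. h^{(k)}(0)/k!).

f: a_k = 3, 3/2, -3/8, 3/16, -15/128, 21/256, -63/1024, 99/2048, -1287/32768, …
h₀=f(r): pull back L_f along r ⇒ L₀.
Derive L from L₀ (diff closure).
L = (-9 - 24·x) + (-2 - 10·x - 12·x^2)·Dx  (order 1).
h: a_k = 3/2, -27/4, 369/16, -2271/32, 53145/256, -302805/512, 3404205/2048, -19021095/4096, 849059145/65536, …
ICs: h(0) = 3/2.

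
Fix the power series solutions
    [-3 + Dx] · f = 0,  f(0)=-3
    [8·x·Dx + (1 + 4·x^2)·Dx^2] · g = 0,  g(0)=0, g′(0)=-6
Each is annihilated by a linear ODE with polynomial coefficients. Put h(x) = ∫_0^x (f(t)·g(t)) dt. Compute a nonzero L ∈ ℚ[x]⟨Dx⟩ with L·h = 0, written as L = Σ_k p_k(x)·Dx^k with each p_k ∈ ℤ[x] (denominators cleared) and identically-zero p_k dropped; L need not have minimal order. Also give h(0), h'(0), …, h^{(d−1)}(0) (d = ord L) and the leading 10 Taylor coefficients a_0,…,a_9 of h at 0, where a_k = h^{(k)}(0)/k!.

L = (9 - 24·x + 36·x^2)·Dx + (-6 + 8·x - 24·x^2)·Dx^2 + (1 + 4·x^2)·Dx^3  (order 3).
h: a_k = 0, 0, 9, 18, 57/4, 9/5, 69/40, 405/28, 8919/2240, -1713/56, …
ICs: h(0) = 0, h′(0) = 0, h′′(0) = 18.

f: a_k = -3, -9, -27/2, -27/2, -81/8, -243/40, -243/80, -729/560, -2187/4480, -729/4480, …
g: a_k = 0, -6, 0, 8, 0, -96/5, 0, 384/7, 0, -512/3, …
Product ⇒ symmetric product L₀, ord ≤ 2.
Integrate: L := L₀·Dx.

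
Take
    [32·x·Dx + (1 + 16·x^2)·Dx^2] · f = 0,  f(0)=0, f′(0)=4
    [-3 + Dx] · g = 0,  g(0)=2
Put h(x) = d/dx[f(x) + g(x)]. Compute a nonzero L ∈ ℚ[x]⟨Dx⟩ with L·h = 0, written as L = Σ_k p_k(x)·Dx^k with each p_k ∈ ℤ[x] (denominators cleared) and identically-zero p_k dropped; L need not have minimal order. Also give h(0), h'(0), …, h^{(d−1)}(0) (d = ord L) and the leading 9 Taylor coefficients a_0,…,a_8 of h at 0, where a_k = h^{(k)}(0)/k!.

L = (96 - 288·x - 4608·x^2 - 4608·x^3) + (-41 + 1248·x^2 - 2304·x^4)·Dx + (3 + 32·x + 96·x^2 + 512·x^3 + 768·x^4)·Dx^2  (order 2).
h: a_k = 10, 18, -37, 27, 4177/4, 243/20, -655117/40, 729/280, 587204747/2240, …
ICs: h(0) = 10, h′(0) = 18.

f: a_k = 0, 4, 0, -64/3, 0, 1024/5, 0, -16384/7, 0, …
g: a_k = 2, 6, 9, 9, 27/4, 81/20, 81/40, 243/280, 729/2240, …
f+g: L₀ = lclm(L_f,L_g), ord ≤ 2+1.
h₀' ⇒ L via d/dx closure of L₀.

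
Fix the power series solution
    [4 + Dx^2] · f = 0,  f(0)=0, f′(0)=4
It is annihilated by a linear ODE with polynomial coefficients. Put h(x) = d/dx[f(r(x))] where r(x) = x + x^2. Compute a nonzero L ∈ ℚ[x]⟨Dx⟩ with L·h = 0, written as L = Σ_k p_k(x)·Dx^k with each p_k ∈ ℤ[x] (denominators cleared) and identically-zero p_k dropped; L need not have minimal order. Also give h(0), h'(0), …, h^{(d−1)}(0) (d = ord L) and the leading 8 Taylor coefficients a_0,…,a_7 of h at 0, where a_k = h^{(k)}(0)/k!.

f: a_k = 0, 4, 0, -8/3, 0, 8/15, 0, -16/315, …
Substitute x→r, Dx→(1/r')Dx; clear ⇒ L₀.
h=h₀': d/dx-closure on L₀ ⇒ L.
L = (16 + 32·x + 96·x^2 + 128·x^3 + 64·x^4) + (-6 - 12·x)·Dx + (1 + 4·x + 4·x^2)·Dx^2  (order 2).
h: a_k = 4, 8, -8, -32, -112/3, 0, 1664/45, 1792/45, …
ICs: h(0) = 4, h′(0) = 8.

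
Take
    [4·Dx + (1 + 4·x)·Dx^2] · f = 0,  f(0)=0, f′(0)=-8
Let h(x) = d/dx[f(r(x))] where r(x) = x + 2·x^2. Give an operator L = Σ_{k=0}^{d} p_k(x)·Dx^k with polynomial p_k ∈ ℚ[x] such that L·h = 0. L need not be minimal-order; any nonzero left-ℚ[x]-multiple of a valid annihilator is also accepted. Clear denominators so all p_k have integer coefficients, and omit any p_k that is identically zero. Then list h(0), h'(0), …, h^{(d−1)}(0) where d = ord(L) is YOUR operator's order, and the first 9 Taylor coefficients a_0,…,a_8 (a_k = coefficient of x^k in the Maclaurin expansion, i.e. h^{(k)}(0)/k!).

L = (16·x + 32·x^2) + (1 + 8·x + 24·x^2 + 32·x^3)·Dx  (order 1).
h: a_k = -8, 0, 64, -256, 512, 0, -4096, 16384, -32768, …
ICs: h(0) = -8.

f: a_k = 0, -8, 16, -128/3, 128, -2048/5, 4096/3, -32768/7, 16384, …
f∘r: x↦r, Dx↦Dx/r' in L_f ⇒ L₀.
h=h₀': d/dx-closure on L₀ ⇒ L.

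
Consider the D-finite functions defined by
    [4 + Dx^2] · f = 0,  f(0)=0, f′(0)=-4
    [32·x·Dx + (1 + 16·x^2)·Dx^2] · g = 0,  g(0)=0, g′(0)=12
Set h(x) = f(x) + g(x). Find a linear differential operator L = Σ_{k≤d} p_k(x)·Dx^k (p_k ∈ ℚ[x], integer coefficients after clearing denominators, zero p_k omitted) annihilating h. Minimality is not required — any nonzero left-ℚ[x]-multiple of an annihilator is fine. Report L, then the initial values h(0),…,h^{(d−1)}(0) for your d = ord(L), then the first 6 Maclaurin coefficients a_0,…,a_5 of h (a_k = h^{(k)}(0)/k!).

L = (-6016·x + 102400·x^3 + 32768·x^5)·Dx + (-28 + 1216·x^2 + 27648·x^4 + 16384·x^6)·Dx^2 + (-1504·x + 25600·x^3 + 8192·x^5)·Dx^3 + (-7 + 304·x^2 + 6912·x^4 + 4096·x^6)·Dx^4  (order 4).
h: a_k = 0, 8, 0, -184/3, 0, 9208/15, …
ICs: h(0) = 0, h′(0) = 8, h′′(0) = 0, h′′′(0) = -368.

f: a_k = 0, -4, 0, 8/3, 0, -8/15, …
g: a_k = 0, 12, 0, -64, 0, 3072/5, …
Sum ⇒ L₀ = lclm(L_f,L_g) in ℚ(x)⟨Dx⟩.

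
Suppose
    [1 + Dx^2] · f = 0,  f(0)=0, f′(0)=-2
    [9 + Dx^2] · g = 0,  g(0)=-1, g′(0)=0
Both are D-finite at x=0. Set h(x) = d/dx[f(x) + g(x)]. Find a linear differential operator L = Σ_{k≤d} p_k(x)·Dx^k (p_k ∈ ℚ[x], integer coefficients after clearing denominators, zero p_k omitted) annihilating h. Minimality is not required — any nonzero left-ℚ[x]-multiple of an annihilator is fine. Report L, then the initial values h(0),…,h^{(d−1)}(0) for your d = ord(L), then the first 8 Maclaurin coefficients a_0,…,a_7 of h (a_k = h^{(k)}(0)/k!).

f: a_k = 0, -2, 0, 1/3, 0, -1/60, 0, 1/2520, …
g: a_k = -1, 0, 9/2, 0, -27/8, 0, 81/80, 0, …
h₀=f+g: left-lcm gives L₀, ord ≤ 4.
Differentiate: ansatz ord ≤ ord L₀ ⇒ L.
L = 9 + 10·Dx^2 + Dx^4  (order 4).
h: a_k = -2, 9, 1, -27/2, -1/12, 243/40, 1/360, -729/560, …
ICs: h(0) = -2, h′(0) = 9, h′′(0) = 2, h′′′(0) = -81.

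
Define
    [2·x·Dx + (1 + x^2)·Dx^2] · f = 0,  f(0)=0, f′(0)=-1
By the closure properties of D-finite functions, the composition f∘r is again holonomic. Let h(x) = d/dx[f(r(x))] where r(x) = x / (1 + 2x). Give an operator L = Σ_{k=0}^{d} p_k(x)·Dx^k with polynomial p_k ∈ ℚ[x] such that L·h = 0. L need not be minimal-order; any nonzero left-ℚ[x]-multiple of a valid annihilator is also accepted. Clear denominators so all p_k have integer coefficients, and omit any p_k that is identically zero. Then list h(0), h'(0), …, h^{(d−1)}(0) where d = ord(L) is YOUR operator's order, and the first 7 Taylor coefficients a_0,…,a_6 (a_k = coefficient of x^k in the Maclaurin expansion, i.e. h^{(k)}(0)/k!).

f: a_k = 0, -1, 0, 1/3, 0, -1/5, 0, …
Change of var in L_f (x↦r) gives L₀.
h=h₀': d/dx-closure on L₀ ⇒ L.
L = (4 + 10·x) + (1 + 4·x + 5·x^2)·Dx  (order 1).
h: a_k = -1, 4, -11, 24, -41, 44, 29, …
ICs: h(0) = -1.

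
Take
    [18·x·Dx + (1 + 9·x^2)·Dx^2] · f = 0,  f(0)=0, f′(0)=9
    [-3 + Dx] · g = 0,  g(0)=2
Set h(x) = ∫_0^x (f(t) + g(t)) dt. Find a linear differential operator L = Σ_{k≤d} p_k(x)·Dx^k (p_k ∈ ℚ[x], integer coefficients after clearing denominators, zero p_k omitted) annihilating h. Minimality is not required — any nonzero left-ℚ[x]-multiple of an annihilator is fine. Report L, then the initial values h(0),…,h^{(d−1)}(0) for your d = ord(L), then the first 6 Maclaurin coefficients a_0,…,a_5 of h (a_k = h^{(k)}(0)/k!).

f: a_k = 0, 9, 0, -27, 0, 729/5, …
g: a_k = 2, 6, 9, 9, 27/4, 81/20, …
L₀ := lclm(L_f,L_g); ord L₀ ≤ 2+1.
Integrate: L := L₀·Dx.
L = (18 - 108·x - 162·x^2)·Dx^2 + (-9 + 27·x + 27·x^2 - 81·x^3)·Dx^3 + (1 + 3·x + 9·x^2 + 27·x^3)·Dx^4  (order 4).
h: a_k = 0, 2, 15/2, 3, -9/2, 27/20, …
ICs: h(0) = 0, h′(0) = 2, h′′(0) = 15, h′′′(0) = 18.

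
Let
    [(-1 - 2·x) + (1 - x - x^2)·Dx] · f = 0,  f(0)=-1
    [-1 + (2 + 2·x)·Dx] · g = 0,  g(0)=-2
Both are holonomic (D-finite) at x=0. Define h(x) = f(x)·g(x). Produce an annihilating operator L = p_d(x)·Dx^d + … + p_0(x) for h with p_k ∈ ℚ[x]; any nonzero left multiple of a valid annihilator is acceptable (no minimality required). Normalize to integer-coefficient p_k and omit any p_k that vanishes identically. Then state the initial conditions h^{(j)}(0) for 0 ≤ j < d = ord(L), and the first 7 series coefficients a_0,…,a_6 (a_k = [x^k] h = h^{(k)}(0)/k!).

L = (3 + 5·x + 3·x^2) + (-2 + 4·x^2 + 2·x^3)·Dx  (order 1).
h: a_k = 2, 3, 19/4, 63/8, 803/64, 2621/128, 16887/512, …
ICs: h(0) = 2.

f: a_k = -1, -1, -2, -3, -5, -8, -13, …
g: a_k = -2, -1, 1/4, -1/8, 5/64, -7/128, 21/512, …
Sym-product of L_f,L_g gives L₀ (≤ ord 1).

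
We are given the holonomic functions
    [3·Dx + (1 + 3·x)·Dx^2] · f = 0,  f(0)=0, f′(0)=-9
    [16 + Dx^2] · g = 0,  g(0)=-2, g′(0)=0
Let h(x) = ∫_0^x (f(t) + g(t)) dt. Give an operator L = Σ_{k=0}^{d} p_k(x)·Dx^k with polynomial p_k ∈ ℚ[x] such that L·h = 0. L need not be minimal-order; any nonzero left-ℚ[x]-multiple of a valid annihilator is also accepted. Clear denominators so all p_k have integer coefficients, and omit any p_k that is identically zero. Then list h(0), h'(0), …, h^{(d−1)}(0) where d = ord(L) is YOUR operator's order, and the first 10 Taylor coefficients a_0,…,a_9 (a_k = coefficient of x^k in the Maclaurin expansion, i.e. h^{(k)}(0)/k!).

f: a_k = 0, -9, 27/2, -27, 243/4, -729/5, 729/2, -6561/7, 19683/8, -6561, …
g: a_k = -2, 0, 16, 0, -64/3, 0, 512/45, 0, -1024/315, 0, …
h₀=f+g: left-lcm gives L₀, ord ≤ 4.
Integrate: L := L₀·Dx.
L = (1680 + 2304·x + 3456·x^2)·Dx^2 + (272 + 1584·x + 3456·x^2 + 3456·x^3)·Dx^3 + (105 + 144·x + 216·x^2)·Dx^4 + (17 + 99·x + 216·x^2 + 216·x^3)·Dx^5  (order 5).
h: a_k = 0, -2, -9/2, 59/6, -27/4, 473/60, -243/10, 33829/630, -6561/56, 6191953/22680, …
ICs: h(0) = 0, h′(0) = -2, h′′(0) = -9, h′′′(0) = 59, h′′′′(0) = -162.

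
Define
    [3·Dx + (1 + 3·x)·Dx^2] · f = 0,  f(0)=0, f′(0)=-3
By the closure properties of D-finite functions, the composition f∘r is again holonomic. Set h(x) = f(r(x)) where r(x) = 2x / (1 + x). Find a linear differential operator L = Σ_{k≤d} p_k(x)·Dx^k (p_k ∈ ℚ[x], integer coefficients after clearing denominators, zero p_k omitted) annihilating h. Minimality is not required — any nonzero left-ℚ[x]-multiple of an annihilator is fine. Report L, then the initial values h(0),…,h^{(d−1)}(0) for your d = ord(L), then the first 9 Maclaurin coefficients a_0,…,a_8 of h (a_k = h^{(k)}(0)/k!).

f: a_k = 0, -3, 9/2, -9, 81/4, -243/5, 243/2, -2187/7, 6561/8, …
Change of var in L_f (x↦r) gives L₀.
L = (8 + 14·x)·Dx + (1 + 8·x + 7·x^2)·Dx^2  (order 2).
h: a_k = 0, -6, 24, -114, 600, -16806/5, 19608, -823542/7, 720600, …
ICs: h(0) = 0, h′(0) = -6.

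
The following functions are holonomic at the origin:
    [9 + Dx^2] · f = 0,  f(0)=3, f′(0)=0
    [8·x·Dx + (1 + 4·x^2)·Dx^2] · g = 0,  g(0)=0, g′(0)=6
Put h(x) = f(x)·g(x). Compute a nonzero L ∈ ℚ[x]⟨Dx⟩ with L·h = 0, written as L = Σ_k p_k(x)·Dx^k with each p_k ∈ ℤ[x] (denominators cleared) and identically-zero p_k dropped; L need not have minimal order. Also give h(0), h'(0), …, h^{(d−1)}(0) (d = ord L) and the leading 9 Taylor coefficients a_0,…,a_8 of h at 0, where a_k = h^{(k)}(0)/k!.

L = (2925 + 31536·x^2 + 95904·x^4 + 186624·x^6 + 186624·x^8) + (2448·x + 20160·x^3 + 62208·x^5 + 82944·x^7)·Dx + (442 + 5088·x^2 + 19008·x^4 + 41472·x^6 + 41472·x^8)·Dx^2 + (272·x + 2240·x^3 + 6912·x^5 + 9216·x^7)·Dx^3 + (13 + 176·x^2 + 928·x^4 + 2304·x^6 + 2304·x^8)·Dx^4  (order 4).
h: a_k = 0, 18, 0, -105, 0, 4527/20, 0, -146439/280, 0, …
ICs: h(0) = 0, h′(0) = 18, h′′(0) = 0, h′′′(0) = -630.

f: a_k = 3, 0, -27/2, 0, 81/8, 0, -243/80, 0, 2187/4480, …
g: a_k = 0, 6, 0, -8, 0, 96/5, 0, -384/7, 0, …
Sym-product of L_f,L_g gives L₀ (≤ ord 4).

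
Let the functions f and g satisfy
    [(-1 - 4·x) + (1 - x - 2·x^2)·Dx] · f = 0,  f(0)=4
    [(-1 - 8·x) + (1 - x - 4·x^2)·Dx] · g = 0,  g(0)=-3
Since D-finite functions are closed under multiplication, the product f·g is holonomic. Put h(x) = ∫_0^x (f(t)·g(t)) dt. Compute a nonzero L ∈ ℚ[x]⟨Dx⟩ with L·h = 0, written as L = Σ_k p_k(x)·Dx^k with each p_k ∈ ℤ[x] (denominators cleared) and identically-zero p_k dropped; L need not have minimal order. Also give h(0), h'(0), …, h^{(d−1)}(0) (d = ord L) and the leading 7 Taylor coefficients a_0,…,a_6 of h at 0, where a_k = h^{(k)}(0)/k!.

f: a_k = 4, 4, 12, 20, 44, 84, 172, …
g: a_k = -3, -3, -15, -27, -87, -195, -543, …
h₀=f·g: eliminate ⇒ L₀, order ≤ 1·1.
h=∫₀ˣh₀: take L = L₀·Dx.
L = (-2 - 10·x + 18·x^2 + 32·x^3)·Dx + (1 - 2·x - 5·x^2 + 6·x^3 + 8·x^4)·Dx^2  (order 2).
h: a_k = 0, -12, -12, -36, -66, -828/5, -356, …
ICs: h(0) = 0, h′(0) = -12.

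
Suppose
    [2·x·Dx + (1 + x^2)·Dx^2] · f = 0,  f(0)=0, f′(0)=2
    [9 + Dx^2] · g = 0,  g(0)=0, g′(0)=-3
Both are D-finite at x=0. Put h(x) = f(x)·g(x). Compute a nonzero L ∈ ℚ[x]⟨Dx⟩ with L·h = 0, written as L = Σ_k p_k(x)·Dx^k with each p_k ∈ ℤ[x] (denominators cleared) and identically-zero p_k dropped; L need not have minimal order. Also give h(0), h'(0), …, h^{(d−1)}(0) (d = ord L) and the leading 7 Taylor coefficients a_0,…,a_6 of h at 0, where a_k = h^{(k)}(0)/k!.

L = (1170 + 3834·x^2 + 4779·x^4 + 2916·x^6 + 729·x^8) + (396·x + 1044·x^3 + 972·x^5 + 324·x^7)·Dx + (220 + 768·x^2 + 1026·x^4 + 648·x^6 + 162·x^8)·Dx^2 + (44·x + 116·x^3 + 108·x^5 + 36·x^7)·Dx^3 + (10 + 38·x^2 + 55·x^4 + 36·x^6 + 9·x^8)·Dx^4  (order 4).
h: a_k = 0, 0, -6, 0, 11, 0, -33/4, …
ICs: h(0) = 0, h′(0) = 0, h′′(0) = -12, h′′′(0) = 0.

f: a_k = 0, 2, 0, -2/3, 0, 2/5, 0, …
g: a_k = 0, -3, 0, 9/2, 0, -81/40, 0, …
Product ⇒ symmetric product L₀, ord ≤ 4.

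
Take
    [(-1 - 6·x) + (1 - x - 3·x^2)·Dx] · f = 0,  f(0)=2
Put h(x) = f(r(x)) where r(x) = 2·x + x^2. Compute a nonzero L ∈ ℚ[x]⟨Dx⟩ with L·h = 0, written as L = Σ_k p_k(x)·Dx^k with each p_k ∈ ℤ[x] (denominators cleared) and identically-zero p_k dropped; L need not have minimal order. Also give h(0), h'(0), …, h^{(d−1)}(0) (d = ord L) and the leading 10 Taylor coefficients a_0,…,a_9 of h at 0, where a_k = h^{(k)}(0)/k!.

f: a_k = 2, 2, 8, 14, 38, 80, 194, 434, 1016, 2318, …
Change of var in L_f (x↦r) gives L₀.
L = (2 + 26·x + 36·x^2 + 12·x^3) + (-1 + 2·x + 13·x^2 + 12·x^3 + 3·x^4)·Dx  (order 1).
h: a_k = 2, 4, 34, 144, 784, 3860, 19742, 99504, 504326, 2550688, …
ICs: h(0) = 2.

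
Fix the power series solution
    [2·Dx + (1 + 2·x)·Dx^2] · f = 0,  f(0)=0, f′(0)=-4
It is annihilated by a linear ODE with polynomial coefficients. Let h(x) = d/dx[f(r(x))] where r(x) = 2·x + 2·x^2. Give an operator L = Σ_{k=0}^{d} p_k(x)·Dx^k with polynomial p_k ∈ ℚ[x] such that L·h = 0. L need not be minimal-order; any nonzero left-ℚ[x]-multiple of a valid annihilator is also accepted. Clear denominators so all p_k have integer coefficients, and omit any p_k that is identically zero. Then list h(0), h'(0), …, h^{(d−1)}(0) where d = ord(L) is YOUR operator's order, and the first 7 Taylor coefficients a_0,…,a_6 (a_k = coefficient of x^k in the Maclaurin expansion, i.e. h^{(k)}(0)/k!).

f: a_k = 0, -4, 4, -16/3, 8, -64/5, 64/3, …
h₀=f(r): pull back L_f along r ⇒ L₀.
h₀' ⇒ L via d/dx closure of L₀.
L = 2 + (1 + 2·x)·Dx  (order 1).
h: a_k = -8, 16, -32, 64, -128, 256, -512, …
ICs: h(0) = -8.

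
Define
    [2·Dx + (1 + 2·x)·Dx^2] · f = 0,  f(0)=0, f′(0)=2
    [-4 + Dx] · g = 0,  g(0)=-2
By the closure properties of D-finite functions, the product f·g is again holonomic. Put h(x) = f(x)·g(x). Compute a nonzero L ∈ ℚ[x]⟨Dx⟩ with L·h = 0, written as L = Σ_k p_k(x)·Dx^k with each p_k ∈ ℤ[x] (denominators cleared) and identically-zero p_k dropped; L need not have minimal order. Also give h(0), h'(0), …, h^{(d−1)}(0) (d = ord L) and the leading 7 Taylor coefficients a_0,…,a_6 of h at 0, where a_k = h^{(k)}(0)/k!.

L = (8 + 32·x) + (-6 - 16·x)·Dx + (1 + 2·x)·Dx^2  (order 2).
h: a_k = 0, -4, -12, -64/3, -24, -352/15, -128/9, …
ICs: h(0) = 0, h′(0) = -4.

f: a_k = 0, 2, -2, 8/3, -4, 32/5, -32/3, …
g: a_k = -2, -8, -16, -64/3, -64/3, -256/15, -512/45, …
Sym-product of L_f,L_g gives L₀ (≤ ord 2).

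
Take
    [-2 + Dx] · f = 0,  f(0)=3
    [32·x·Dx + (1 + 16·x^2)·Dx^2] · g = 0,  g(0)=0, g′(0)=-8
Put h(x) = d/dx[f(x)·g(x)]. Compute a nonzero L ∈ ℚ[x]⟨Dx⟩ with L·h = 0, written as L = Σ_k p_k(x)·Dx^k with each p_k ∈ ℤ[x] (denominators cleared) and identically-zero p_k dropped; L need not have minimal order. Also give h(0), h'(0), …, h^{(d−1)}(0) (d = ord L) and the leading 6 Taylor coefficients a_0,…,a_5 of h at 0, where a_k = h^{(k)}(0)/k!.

L = (-28 - 128·x + 1664·x^2 - 2048·x^3 + 1024·x^4) + (12 + 96·x - 896·x^2 + 1536·x^3 - 1024·x^4)·Dx + (1 - 16·x + 32·x^2 - 256·x^3 + 256·x^4)·Dx^2  (order 2).
h: a_k = -24, -96, 240, 896, -4944, -13760, …
ICs: h(0) = -24, h′(0) = -96.

f: a_k = 3, 6, 6, 4, 2, 4/5, …
g: a_k = 0, -8, 0, 128/3, 0, -2048/5, …
f·g: L₀ = L_f ⊗_s L_g, ord ≤ 1·2.
h=h₀': d/dx-closure on L₀ ⇒ L.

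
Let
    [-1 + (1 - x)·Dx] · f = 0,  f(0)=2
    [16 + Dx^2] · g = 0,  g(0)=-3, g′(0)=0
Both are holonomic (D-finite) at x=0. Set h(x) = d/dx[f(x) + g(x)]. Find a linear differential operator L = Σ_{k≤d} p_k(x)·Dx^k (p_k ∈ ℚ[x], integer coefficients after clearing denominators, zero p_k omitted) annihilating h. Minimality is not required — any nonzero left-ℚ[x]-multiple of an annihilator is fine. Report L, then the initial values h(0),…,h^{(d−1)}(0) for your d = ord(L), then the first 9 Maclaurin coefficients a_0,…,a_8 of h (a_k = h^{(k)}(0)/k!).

L = (448 - 512·x + 256·x^2) + (-176 + 432·x - 384·x^2 + 128·x^3)·Dx + (28 - 32·x + 16·x^2)·Dx^2 + (-11 + 27·x - 24·x^2 + 8·x^3)·Dx^3  (order 3).
h: a_k = 2, 52, 6, -120, 10, 572/5, 14, -2416/105, 18, …
ICs: h(0) = 2, h′(0) = 52, h′′(0) = 12.

f: a_k = 2, 2, 2, 2, 2, 2, 2, 2, 2, …
g: a_k = -3, 0, 24, 0, -32, 0, 256/15, 0, -512/105, …
f+g: L₀ = lclm(L_f,L_g), ord ≤ 1+2.
h₀' ⇒ L via d/dx closure of L₀.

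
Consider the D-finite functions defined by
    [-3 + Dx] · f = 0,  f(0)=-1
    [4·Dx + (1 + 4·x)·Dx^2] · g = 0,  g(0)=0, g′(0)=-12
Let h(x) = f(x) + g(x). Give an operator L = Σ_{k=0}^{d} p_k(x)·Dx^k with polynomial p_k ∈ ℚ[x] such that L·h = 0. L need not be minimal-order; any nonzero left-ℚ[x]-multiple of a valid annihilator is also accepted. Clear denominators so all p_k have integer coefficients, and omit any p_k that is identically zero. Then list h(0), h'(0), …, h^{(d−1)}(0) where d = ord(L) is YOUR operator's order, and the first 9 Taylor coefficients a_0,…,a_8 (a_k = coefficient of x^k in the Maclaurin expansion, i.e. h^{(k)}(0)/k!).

L = (-132 - 144·x)·Dx + (23 - 72·x - 144·x^2)·Dx^2 + (7 + 40·x + 48·x^2)·Dx^3  (order 3).
h: a_k = -1, -15, 39/2, -137/2, 1509/8, -24657/40, 163759/80, -3932403/560, 110099751/4480, …
ICs: h(0) = -1, h′(0) = -15, h′′(0) = 39.

f: a_k = -1, -3, -9/2, -9/2, -27/8, -81/40, -81/80, -243/560, -729/4480, …
g: a_k = 0, -12, 24, -64, 192, -3072/5, 2048, -49152/7, 24576, …
Sum ⇒ L₀ = lclm(L_f,L_g) in ℚ(x)⟨Dx⟩.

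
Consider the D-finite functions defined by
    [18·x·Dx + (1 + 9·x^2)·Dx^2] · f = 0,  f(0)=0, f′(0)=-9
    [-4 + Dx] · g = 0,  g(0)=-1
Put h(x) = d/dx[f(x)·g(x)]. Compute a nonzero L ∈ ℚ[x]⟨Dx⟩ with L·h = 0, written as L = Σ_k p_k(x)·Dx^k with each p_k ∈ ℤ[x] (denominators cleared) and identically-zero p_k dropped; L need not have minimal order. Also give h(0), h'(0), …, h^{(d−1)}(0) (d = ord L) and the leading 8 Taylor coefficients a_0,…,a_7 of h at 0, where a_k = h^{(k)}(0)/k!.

L = (-4 - 288·x + 1548·x^2 - 2592·x^3 + 2592·x^4) + (-7 + 108·x - 531·x^2 + 972·x^3 - 1296·x^4)·Dx + (2 - 9·x + 36·x^2 - 81·x^3 + 162·x^4)·Dx^2  (order 2).
h: a_k = 9, 72, 135, -48, 129, 2232, -269/5, -670624/35, …
ICs: h(0) = 9, h′(0) = 72.

f: a_k = 0, -9, 0, 27, 0, -729/5, 0, 6561/7, …
g: a_k = -1, -4, -8, -32/3, -32/3, -128/15, -256/45, -1024/315, …
Sym-product of L_f,L_g gives L₀ (≤ ord 2).
Differentiate: ansatz ord ≤ ord L₀ ⇒ L.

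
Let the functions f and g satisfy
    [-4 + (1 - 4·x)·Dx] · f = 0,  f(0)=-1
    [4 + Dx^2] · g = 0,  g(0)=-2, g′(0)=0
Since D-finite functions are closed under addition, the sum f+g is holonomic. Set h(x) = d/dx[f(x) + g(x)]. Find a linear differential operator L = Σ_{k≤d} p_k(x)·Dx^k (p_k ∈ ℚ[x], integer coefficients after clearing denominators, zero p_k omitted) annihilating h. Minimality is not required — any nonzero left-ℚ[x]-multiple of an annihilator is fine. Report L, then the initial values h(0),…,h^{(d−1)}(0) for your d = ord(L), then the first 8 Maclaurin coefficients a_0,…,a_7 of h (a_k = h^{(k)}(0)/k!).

L = (1568 - 256·x + 512·x^2) + (-100 + 432·x - 192·x^2 + 256·x^3)·Dx + (392 - 64·x + 128·x^2)·Dx^2 + (-25 + 108·x - 48·x^2 + 64·x^3)·Dx^3  (order 3).
h: a_k = -4, -24, -192, -3088/3, -5120, -368624/15, -114688, -165150752/315, …
ICs: h(0) = -4, h′(0) = -24, h′′(0) = -384.

f: a_k = -1, -4, -16, -64, -256, -1024, -4096, -16384, …
g: a_k = -2, 0, 4, 0, -4/3, 0, 8/45, 0, …
L₀ := lclm(L_f,L_g); ord L₀ ≤ 1+2.
h₀' ⇒ L via d/dx closure of L₀.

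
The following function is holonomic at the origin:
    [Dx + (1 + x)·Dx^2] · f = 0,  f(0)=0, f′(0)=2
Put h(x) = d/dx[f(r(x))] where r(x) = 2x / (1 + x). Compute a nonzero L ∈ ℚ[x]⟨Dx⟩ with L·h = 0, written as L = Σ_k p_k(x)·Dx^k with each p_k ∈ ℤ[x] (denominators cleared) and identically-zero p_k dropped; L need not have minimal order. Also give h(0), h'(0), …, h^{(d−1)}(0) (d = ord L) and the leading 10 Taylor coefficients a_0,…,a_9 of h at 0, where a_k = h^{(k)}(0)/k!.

L = (4 + 6·x) + (1 + 4·x + 3·x^2)·Dx  (order 1).
h: a_k = 4, -16, 52, -160, 484, -1456, 4372, -13120, 39364, -118096, …
ICs: h(0) = 4.

f: a_k = 0, 2, -1, 2/3, -1/2, 2/5, -1/3, 2/7, -1/4, 2/9, …
Change of var in L_f (x↦r) gives L₀.
Derive L from L₀ (diff closure).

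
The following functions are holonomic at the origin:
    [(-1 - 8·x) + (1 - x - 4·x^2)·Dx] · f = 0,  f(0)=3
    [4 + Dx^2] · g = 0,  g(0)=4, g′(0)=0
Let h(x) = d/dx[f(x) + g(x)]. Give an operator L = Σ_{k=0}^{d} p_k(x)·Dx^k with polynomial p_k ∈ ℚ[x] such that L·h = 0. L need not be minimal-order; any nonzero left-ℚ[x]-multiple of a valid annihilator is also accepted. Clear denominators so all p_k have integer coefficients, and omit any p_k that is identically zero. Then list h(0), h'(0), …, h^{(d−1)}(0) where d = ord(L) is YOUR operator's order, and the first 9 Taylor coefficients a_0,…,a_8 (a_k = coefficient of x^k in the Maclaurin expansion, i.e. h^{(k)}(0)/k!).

L = (1472 + 8672·x + 38224·x^2 + 28480·x^3 + 58880·x^4 + 9216·x^5 + 12288·x^6) + (-116 - 892·x + 504·x^2 + 2312·x^3 + 5920·x^4 + 10368·x^5 + 3584·x^6 + 4096·x^7)·Dx + (368 + 2168·x + 9556·x^2 + 7120·x^3 + 14720·x^4 + 2304·x^5 + 3072·x^6)·Dx^2 + (-29 - 223·x + 126·x^2 + 578·x^3 + 1480·x^4 + 2592·x^5 + 896·x^6 + 1024·x^7)·Dx^3  (order 3).
h: a_k = 3, 14, 81, 1076/3, 975, 48838/15, 9261, 8807464/315, 79083, …
ICs: h(0) = 3, h′(0) = 14, h′′(0) = 162.

f: a_k = 3, 3, 15, 27, 87, 195, 543, 1323, 3495, …
g: a_k = 4, 0, -8, 0, 8/3, 0, -16/45, 0, 8/315, …
Sum ⇒ L₀ = lclm(L_f,L_g) in ℚ(x)⟨Dx⟩.
Derive L from L₀ (diff closure).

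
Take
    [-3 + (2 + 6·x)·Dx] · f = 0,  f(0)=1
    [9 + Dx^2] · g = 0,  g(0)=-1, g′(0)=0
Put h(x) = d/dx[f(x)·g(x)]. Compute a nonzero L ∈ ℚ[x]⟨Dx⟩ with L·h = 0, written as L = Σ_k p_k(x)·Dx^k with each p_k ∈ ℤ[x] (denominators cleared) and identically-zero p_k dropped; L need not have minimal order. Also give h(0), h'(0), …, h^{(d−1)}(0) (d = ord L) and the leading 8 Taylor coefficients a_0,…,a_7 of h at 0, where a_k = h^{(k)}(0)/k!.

L = (477 + 3888·x + 11016·x^2 + 15552·x^3 + 11664·x^4) + (-12 - 324·x - 1296·x^2 - 1296·x^3)·Dx + (28 + 264·x + 972·x^2 + 1728·x^3 + 1296·x^4)·Dx^2  (order 2).
h: a_k = -3/2, 45/4, 243/16, -675/32, -5265/256, 84807/2560, -682101/10240, 32110263/143360, …
ICs: h(0) = -3/2, h′(0) = 45/4.

f: a_k = 1, 3/2, -9/8, 27/16, -405/128, 1701/256, -15309/1024, 72171/2048, …
g: a_k = -1, 0, 9/2, 0, -27/8, 0, 81/80, 0, …
L₀ := L_f ⊗_s L_g (sym. prod.), ord ≤ 2.
Differentiate: ansatz ord ≤ ord L₀ ⇒ L.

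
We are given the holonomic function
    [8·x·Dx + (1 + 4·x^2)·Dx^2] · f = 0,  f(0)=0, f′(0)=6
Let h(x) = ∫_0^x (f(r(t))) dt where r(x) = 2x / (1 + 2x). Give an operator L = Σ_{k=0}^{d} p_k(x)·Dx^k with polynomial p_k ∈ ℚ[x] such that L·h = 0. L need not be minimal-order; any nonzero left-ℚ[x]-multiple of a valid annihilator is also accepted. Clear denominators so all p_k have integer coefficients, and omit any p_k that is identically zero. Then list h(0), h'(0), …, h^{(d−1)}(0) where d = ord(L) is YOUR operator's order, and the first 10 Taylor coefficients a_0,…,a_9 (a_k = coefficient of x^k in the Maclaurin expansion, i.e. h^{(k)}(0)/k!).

f: a_k = 0, 6, 0, -8, 0, 96/5, 0, -384/7, 0, 512/3, …
L₀ from L_f via x↦r, Dx↦r'^{-1}Dx.
h=∫h₀ ⇒ L = L₀·Dx.
L = (4 + 40·x)·Dx^2 + (1 + 4·x + 20·x^2)·Dx^3  (order 3).
h: a_k = 0, 0, 6, -8, -4, 288/5, -608/5, -1408/7, 13344/7, -3584, …
ICs: h(0) = 0, h′(0) = 0, h′′(0) = 12.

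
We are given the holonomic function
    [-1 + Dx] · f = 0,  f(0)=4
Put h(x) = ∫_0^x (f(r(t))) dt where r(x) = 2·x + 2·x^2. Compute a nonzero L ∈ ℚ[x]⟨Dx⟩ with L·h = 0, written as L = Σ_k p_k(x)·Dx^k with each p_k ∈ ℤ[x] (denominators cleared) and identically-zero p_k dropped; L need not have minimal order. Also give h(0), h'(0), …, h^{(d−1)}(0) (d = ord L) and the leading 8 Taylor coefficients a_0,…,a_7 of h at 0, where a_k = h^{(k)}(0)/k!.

L = (-2 - 4·x)·Dx + Dx^2  (order 2).
h: a_k = 0, 4, 4, 16/3, 16/3, 16/3, 208/45, 1216/315, …
ICs: h(0) = 0, h′(0) = 4.

f: a_k = 4, 4, 2, 2/3, 1/6, 1/30, 1/180, 1/1260, …
f∘r: x↦r, Dx↦Dx/r' in L_f ⇒ L₀.
Integrate: L := L₀·Dx.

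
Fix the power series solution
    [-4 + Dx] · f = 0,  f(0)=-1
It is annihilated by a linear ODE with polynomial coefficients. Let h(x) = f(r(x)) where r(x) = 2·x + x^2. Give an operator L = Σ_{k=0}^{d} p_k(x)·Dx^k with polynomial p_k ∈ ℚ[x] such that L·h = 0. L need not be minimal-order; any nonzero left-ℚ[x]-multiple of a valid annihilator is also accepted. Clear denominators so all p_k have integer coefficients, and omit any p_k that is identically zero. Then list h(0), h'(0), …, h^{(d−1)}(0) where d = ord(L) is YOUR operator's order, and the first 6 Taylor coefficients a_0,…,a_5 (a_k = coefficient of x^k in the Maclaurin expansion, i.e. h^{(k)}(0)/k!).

f: a_k = -1, -4, -8, -32/3, -32/3, -128/15, …
Change of var in L_f (x↦r) gives L₀.
L = (-8 - 8·x) + Dx  (order 1).
h: a_k = -1, -8, -36, -352/3, -920/3, -3392/5, …
ICs: h(0) = -1.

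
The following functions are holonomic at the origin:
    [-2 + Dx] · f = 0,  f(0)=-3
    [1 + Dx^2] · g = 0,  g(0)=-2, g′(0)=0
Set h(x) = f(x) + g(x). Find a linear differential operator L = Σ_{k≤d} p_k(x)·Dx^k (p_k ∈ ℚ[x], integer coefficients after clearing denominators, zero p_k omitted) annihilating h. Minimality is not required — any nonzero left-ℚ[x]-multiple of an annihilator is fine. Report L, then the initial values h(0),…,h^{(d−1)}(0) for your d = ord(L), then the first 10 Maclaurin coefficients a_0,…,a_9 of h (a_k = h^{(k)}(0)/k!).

f: a_k = -3, -6, -6, -4, -2, -4/5, -4/15, -8/105, -2/105, -4/945, …
g: a_k = -2, 0, 1, 0, -1/12, 0, 1/360, 0, -1/20160, 0, …
Sum ⇒ L₀ = lclm(L_f,L_g) in ℚ(x)⟨Dx⟩.
L = -2 + Dx - 2·Dx^2 + Dx^3  (order 3).
h: a_k = -5, -6, -5, -4, -25/12, -4/5, -19/72, -8/105, -11/576, -4/945, …
ICs: h(0) = -5, h′(0) = -6, h′′(0) = -10.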